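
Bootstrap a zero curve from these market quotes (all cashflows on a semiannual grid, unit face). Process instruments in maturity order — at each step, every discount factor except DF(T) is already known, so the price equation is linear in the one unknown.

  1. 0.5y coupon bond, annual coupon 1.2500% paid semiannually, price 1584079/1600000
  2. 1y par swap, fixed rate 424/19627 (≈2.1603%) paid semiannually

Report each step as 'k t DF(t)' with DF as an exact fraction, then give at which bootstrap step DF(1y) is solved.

step 1 [0.5y] bond c/2=1/160: DF=(1584079/1600000 − 1/160·(0))/(1+1/160) = 9839/10000 ≈ 0.983900
step 2 [1y] swap r/2=212/19627: DF=(1 − 212/19627·(0.983900))/(1+212/19627) = 2447/2500 ≈ 0.978800

1 1/2 9839/10000
2 1 2447/2500
DF(1y) is solved at step 2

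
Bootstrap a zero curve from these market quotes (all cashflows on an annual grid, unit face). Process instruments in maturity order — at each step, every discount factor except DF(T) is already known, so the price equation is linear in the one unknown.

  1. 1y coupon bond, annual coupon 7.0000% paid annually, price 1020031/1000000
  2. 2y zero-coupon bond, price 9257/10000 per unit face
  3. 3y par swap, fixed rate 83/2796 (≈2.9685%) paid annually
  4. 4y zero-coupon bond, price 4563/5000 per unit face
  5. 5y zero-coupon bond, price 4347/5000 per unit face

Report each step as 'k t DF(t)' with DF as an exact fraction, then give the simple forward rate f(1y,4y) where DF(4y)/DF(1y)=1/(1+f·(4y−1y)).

1 1 9533/10000
2 2 9257/10000
3 3 917/1000
4 4 4563/5000
5 5 4347/5000
f(1y,4y) = ((9533/10000)/(4563/5000) − 1)/(3) = 407/27378 ≈ 1.4866%

step 1 [1y] bond c/1=7/100: DF=(1020031/1000000 − 7/100·(0))/(1+7/100) = 9533/10000 ≈ 0.953300
step 2 [2y] zero: DF = P = 9257/10000 ≈ 0.925700
step 3 [3y] swap r/1=83/2796: DF=(1 − 83/2796·(0.953300+0.925700))/(1+83/2796) = 917/1000 ≈ 0.917000
step 4 [4y] zero: DF = P = 4563/5000 ≈ 0.912600
step 5 [5y] zero: DF = P = 4347/5000 ≈ 0.869400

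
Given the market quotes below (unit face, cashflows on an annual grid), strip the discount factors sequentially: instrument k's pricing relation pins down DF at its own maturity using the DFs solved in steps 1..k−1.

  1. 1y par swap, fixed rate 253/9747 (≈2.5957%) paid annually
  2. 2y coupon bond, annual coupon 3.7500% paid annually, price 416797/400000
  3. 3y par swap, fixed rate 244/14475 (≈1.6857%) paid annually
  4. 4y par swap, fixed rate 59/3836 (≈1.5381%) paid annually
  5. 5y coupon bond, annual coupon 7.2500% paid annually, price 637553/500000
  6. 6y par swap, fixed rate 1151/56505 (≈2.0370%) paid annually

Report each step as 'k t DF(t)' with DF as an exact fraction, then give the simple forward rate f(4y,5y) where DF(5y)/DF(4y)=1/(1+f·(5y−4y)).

1 1 9747/10000
2 2 9691/10000
3 3 1189/1250
4 4 941/1000
5 5 581/625
6 6 8849/10000
f(4y,5y) = ((941/1000)/(581/625) − 1)/(1) = 57/4648 ≈ 1.2263%

step 1 [1y] swap r/1=253/9747: DF=(1 − 253/9747·(0))/(1+253/9747) = 9747/10000 ≈ 0.974700
step 2 [2y] bond c/1=3/80: DF=(416797/400000 − 3/80·(0.974700))/(1+3/80) = 9691/10000 ≈ 0.969100
step 3 [3y] swap r/1=244/14475: DF=(1 − 244/14475·(0.974700+0.969100))/(1+244/14475) = 1189/1250 ≈ 0.951200
step 4 [4y] swap r/1=59/3836: DF=(1 − 59/3836·(0.974700+0.969100+0.951200))/(1+59/3836) = 941/1000 ≈ 0.941000
step 5 [5y] bond c/1=29/400: DF=(637553/500000 − 29/400·(0.974700+0.969100+0.951200+0.941000))/(1+29/400) = 581/625 ≈ 0.929600
step 6 [6y] swap r/1=1151/56505: DF=(1 − 1151/56505·(0.974700+0.969100+0.951200+0.941000+0.929600))/(1+1151/56505) = 8849/10000 ≈ 0.884900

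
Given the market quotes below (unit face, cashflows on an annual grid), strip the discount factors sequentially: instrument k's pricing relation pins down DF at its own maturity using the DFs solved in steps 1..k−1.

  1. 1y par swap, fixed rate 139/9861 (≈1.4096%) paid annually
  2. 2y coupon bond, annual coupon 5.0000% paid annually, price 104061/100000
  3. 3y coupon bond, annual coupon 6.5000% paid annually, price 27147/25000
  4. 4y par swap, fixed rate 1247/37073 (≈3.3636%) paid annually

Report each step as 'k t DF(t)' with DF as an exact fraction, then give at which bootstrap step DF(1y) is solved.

1 1 9861/10000
2 2 9441/10000
3 3 4509/5000
4 4 8753/10000
DF(1y) is solved at step 1

step 1 [1y] swap r/1=139/9861: DF=(1 − 139/9861·(0))/(1+139/9861) = 9861/10000 ≈ 0.986100
step 2 [2y] bond c/1=1/20: DF=(104061/100000 − 1/20·(0.986100))/(1+1/20) = 9441/10000 ≈ 0.944100
step 3 [3y] bond c/1=13/200: DF=(27147/25000 − 13/200·(0.986100+0.944100))/(1+13/200) = 4509/5000 ≈ 0.901800
step 4 [4y] swap r/1=1247/37073: DF=(1 − 1247/37073·(0.986100+0.944100+0.901800))/(1+1247/37073) = 8753/10000 ≈ 0.875300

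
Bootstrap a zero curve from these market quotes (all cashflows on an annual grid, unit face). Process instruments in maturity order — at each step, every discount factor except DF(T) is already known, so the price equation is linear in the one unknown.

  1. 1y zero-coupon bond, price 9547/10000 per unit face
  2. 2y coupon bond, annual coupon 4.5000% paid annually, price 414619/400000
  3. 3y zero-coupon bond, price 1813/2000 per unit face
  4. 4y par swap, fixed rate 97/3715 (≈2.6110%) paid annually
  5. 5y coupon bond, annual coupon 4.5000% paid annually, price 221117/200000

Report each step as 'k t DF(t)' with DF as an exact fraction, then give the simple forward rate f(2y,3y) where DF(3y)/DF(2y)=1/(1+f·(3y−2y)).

1 1 9547/10000
2 2 2377/2500
3 3 1813/2000
4 4 903/1000
5 5 449/500
f(2y,3y) = ((2377/2500)/(1813/2000) − 1)/(1) = 443/9065 ≈ 4.8869%

step 1 [1y] zero: DF = P = 9547/10000 ≈ 0.954700
step 2 [2y] bond c/1=9/200: DF=(414619/400000 − 9/200·(0.954700))/(1+9/200) = 2377/2500 ≈ 0.950800
step 3 [3y] zero: DF = P = 1813/2000 ≈ 0.906500
step 4 [4y] swap r/1=97/3715: DF=(1 − 97/3715·(0.954700+0.950800+0.906500))/(1+97/3715) = 903/1000 ≈ 0.903000
step 5 [5y] bond c/1=9/200: DF=(221117/200000 − 9/200·(0.954700+0.950800+0.906500+0.903000))/(1+9/200) = 449/500 ≈ 0.898000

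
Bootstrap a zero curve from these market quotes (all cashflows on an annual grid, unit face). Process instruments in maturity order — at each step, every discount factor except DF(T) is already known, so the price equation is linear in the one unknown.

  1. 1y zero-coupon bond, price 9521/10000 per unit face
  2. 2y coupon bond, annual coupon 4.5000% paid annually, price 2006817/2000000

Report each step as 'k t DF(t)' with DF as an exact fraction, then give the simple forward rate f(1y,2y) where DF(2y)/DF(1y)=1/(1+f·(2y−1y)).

step 1 [1y] zero: DF = P = 9521/10000 ≈ 0.952100
step 2 [2y] bond c/1=9/200: DF=(2006817/2000000 − 9/200·(0.952100))/(1+9/200) = 1149/1250 ≈ 0.919200

1 1 9521/10000
2 2 1149/1250
f(1y,2y) = ((9521/10000)/(1149/1250) − 1)/(1) = 329/9192 ≈ 3.5792%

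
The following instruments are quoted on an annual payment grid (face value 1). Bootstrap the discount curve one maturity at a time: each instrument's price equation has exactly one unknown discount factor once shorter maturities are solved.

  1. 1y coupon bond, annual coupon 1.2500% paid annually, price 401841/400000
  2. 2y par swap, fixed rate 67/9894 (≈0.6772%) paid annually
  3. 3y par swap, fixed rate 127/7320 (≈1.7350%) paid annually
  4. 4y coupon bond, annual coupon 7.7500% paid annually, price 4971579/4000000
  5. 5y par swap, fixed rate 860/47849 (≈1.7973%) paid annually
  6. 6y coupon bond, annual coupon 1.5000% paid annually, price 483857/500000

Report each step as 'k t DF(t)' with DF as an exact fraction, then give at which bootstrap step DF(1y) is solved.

step 1 [1y] bond c/1=1/80: DF=(401841/400000 − 1/80·(0))/(1+1/80) = 4961/5000 ≈ 0.992200
step 2 [2y] swap r/1=67/9894: DF=(1 − 67/9894·(0.992200))/(1+67/9894) = 4933/5000 ≈ 0.986600
step 3 [3y] swap r/1=127/7320: DF=(1 − 127/7320·(0.992200+0.986600))/(1+127/7320) = 2373/2500 ≈ 0.949200
step 4 [4y] bond c/1=31/400: DF=(4971579/4000000 − 31/400·(0.992200+0.986600+0.949200))/(1+31/400) = 9429/10000 ≈ 0.942900
step 5 [5y] swap r/1=860/47849: DF=(1 − 860/47849·(0.992200+0.986600+0.949200+0.942900))/(1+860/47849) = 457/500 ≈ 0.914000
step 6 [6y] bond c/1=3/200: DF=(483857/500000 − 3/200·(0.992200+0.986600+0.949200+0.942900+0.914000))/(1+3/200) = 8827/10000 ≈ 0.882700

1 1 4961/5000
2 2 4933/5000
3 3 2373/2500
4 4 9429/10000
5 5 457/500
6 6 8827/10000
DF(1y) is solved at step 1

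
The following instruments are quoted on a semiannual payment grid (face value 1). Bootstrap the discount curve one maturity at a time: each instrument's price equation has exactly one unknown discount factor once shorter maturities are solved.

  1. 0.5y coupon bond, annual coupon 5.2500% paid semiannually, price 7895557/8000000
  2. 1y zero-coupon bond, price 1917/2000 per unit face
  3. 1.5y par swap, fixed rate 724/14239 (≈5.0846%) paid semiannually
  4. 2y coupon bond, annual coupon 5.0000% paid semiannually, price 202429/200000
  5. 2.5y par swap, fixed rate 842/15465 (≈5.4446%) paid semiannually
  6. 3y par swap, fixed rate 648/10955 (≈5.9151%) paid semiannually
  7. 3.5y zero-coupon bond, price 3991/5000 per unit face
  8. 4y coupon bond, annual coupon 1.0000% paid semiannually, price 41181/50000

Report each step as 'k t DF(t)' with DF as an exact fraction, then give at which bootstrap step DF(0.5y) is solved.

1 1/2 9617/10000
2 1 1917/2000
3 3/2 2319/2500
4 2 459/500
5 5/2 8737/10000
6 3 419/500
7 7/2 3991/5000
8 4 7883/10000
DF(0.5y) is solved at step 1

step 1 [0.5y] bond c/2=21/800: DF=(7895557/8000000 − 21/800·(0))/(1+21/800) = 9617/10000 ≈ 0.961700
step 2 [1y] zero: DF = P = 1917/2000 ≈ 0.958500
step 3 [1.5y] swap r/2=362/14239: DF=(1 − 362/14239·(0.961700+0.958500))/(1+362/14239) = 2319/2500 ≈ 0.927600
step 4 [2y] bond c/2=1/40: DF=(202429/200000 − 1/40·(0.961700+0.958500+0.927600))/(1+1/40) = 459/500 ≈ 0.918000
step 5 [2.5y] swap r/2=421/15465: DF=(1 − 421/15465·(0.961700+0.958500+0.927600+0.918000))/(1+421/15465) = 8737/10000 ≈ 0.873700
step 6 [3y] swap r/2=324/10955: DF=(1 − 324/10955·(0.961700+0.958500+0.927600+0.918000+0.873700))/(1+324/10955) = 419/500 ≈ 0.838000
step 7 [3.5y] zero: DF = P = 3991/5000 ≈ 0.798200
step 8 [4y] bond c/2=1/200: DF=(41181/50000 − 1/200·(0.961700+0.958500+0.927600+0.918000+0.873700+0.838000+0.798200))/(1+1/200) = 7883/10000 ≈ 0.788300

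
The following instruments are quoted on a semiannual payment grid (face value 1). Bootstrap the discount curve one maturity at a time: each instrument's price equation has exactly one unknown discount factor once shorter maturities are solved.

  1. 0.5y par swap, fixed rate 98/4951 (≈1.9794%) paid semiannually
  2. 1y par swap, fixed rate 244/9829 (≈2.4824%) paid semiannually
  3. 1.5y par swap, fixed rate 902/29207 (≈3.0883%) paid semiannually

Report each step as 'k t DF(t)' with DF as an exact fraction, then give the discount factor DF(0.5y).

step 1 [0.5y] swap r/2=49/4951: DF=(1 − 49/4951·(0))/(1+49/4951) = 4951/5000 ≈ 0.990200
step 2 [1y] swap r/2=122/9829: DF=(1 − 122/9829·(0.990200))/(1+122/9829) = 2439/2500 ≈ 0.975600
step 3 [1.5y] swap r/2=451/29207: DF=(1 − 451/29207·(0.990200+0.975600))/(1+451/29207) = 9549/10000 ≈ 0.954900

1 1/2 4951/5000
2 1 2439/2500
3 3/2 9549/10000
DF(0.5y) = 4951/5000 ≈ 0.990200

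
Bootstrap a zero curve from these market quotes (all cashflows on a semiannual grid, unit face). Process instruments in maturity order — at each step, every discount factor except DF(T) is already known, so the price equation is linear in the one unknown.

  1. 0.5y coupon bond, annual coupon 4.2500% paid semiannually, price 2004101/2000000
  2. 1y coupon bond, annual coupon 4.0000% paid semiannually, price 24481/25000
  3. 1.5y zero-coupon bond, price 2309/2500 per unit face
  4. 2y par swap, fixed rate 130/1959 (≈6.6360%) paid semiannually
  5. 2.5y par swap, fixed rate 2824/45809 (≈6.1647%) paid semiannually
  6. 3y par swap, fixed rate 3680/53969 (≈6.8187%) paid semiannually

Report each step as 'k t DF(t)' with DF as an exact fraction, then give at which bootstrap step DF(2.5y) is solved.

1 1/2 2453/2500
2 1 588/625
3 3/2 2309/2500
4 2 1753/2000
5 5/2 2147/2500
6 3 102/125
DF(2.5y) is solved at step 5

step 1 [0.5y] bond c/2=17/800: DF=(2004101/2000000 − 17/800·(0))/(1+17/800) = 2453/2500 ≈ 0.981200
step 2 [1y] bond c/2=1/50: DF=(24481/25000 − 1/50·(0.981200))/(1+1/50) = 588/625 ≈ 0.940800
step 3 [1.5y] zero: DF = P = 2309/2500 ≈ 0.923600
step 4 [2y] swap r/2=65/1959: DF=(1 − 65/1959·(0.981200+0.940800+0.923600))/(1+65/1959) = 1753/2000 ≈ 0.876500
step 5 [2.5y] swap r/2=1412/45809: DF=(1 − 1412/45809·(0.981200+0.940800+0.923600+0.876500))/(1+1412/45809) = 2147/2500 ≈ 0.858800
step 6 [3y] swap r/2=1840/53969: DF=(1 − 1840/53969·(0.981200+0.940800+0.923600+0.876500+0.858800))/(1+1840/53969) = 102/125 ≈ 0.816000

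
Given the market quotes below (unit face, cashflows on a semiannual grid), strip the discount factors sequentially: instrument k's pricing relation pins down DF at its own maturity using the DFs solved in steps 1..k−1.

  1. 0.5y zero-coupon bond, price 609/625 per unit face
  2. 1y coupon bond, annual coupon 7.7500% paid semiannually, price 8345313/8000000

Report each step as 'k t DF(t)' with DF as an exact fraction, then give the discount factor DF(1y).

1 1/2 609/625
2 1 9679/10000
DF(1y) = 9679/10000 ≈ 0.967900

step 1 [0.5y] zero: DF = P = 609/625 ≈ 0.974400
step 2 [1y] bond c/2=31/800: DF=(8345313/8000000 − 31/800·(0.974400))/(1+31/800) = 9679/10000 ≈ 0.967900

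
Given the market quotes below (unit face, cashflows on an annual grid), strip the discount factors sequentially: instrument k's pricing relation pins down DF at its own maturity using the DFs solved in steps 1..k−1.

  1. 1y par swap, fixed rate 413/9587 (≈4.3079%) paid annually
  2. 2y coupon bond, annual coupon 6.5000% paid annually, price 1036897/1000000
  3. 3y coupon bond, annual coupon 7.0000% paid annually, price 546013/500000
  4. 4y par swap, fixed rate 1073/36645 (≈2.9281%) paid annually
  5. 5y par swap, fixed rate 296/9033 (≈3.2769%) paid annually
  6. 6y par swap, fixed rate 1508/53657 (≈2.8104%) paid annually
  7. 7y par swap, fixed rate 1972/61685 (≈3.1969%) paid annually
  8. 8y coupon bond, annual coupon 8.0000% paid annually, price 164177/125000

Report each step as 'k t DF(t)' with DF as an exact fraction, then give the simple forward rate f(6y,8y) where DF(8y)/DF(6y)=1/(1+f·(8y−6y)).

1 1 9587/10000
2 2 9151/10000
3 3 449/500
4 4 8927/10000
5 5 213/250
6 6 2123/2500
7 7 2007/2500
8 8 949/1250
f(6y,8y) = ((2123/2500)/(949/1250) − 1)/(2) = 225/3796 ≈ 5.9273%

step 1 [1y] swap r/1=413/9587: DF=(1 − 413/9587·(0))/(1+413/9587) = 9587/10000 ≈ 0.958700
step 2 [2y] bond c/1=13/200: DF=(1036897/1000000 − 13/200·(0.958700))/(1+13/200) = 9151/10000 ≈ 0.915100
step 3 [3y] bond c/1=7/100: DF=(546013/500000 − 7/100·(0.958700+0.915100))/(1+7/100) = 449/500 ≈ 0.898000
step 4 [4y] swap r/1=1073/36645: DF=(1 − 1073/36645·(0.958700+0.915100+0.898000))/(1+1073/36645) = 8927/10000 ≈ 0.892700
step 5 [5y] swap r/1=296/9033: DF=(1 − 296/9033·(0.958700+0.915100+0.898000+0.892700))/(1+296/9033) = 213/250 ≈ 0.852000
step 6 [6y] swap r/1=1508/53657: DF=(1 − 1508/53657·(0.958700+0.915100+0.898000+0.892700+0.852000))/(1+1508/53657) = 2123/2500 ≈ 0.849200
step 7 [7y] swap r/1=1972/61685: DF=(1 − 1972/61685·(0.958700+0.915100+0.898000+0.892700+0.852000+0.849200))/(1+1972/61685) = 2007/2500 ≈ 0.802800
step 8 [8y] bond c/1=2/25: DF=(164177/125000 − 2/25·(0.958700+0.915100+0.898000+0.892700+0.852000+0.849200+0.802800))/(1+2/25) = 949/1250 ≈ 0.759200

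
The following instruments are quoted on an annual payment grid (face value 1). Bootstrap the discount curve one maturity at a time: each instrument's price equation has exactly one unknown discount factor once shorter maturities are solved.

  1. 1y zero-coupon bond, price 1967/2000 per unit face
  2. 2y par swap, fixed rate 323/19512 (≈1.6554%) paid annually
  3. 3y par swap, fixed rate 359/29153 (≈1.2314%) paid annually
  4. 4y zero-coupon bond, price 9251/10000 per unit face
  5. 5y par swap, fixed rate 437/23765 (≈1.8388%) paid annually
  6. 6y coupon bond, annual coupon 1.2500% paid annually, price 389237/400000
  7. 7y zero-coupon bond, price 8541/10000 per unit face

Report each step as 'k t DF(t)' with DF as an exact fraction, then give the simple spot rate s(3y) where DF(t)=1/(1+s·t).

1 1 1967/2000
2 2 9677/10000
3 3 9641/10000
4 4 9251/10000
5 5 4563/5000
6 6 564/625
7 7 8541/10000
s(3y) = (1/(9641/10000) − 1)/(3) = 359/28923 ≈ 1.2412%

step 1 [1y] zero: DF = P = 1967/2000 ≈ 0.983500
step 2 [2y] swap r/1=323/19512: DF=(1 − 323/19512·(0.983500))/(1+323/19512) = 9677/10000 ≈ 0.967700
step 3 [3y] swap r/1=359/29153: DF=(1 − 359/29153·(0.983500+0.967700))/(1+359/29153) = 9641/10000 ≈ 0.964100
step 4 [4y] zero: DF = P = 9251/10000 ≈ 0.925100
step 5 [5y] swap r/1=437/23765: DF=(1 − 437/23765·(0.983500+0.967700+0.964100+0.925100))/(1+437/23765) = 4563/5000 ≈ 0.912600
step 6 [6y] bond c/1=1/80: DF=(389237/400000 − 1/80·(0.983500+0.967700+0.964100+0.925100+0.912600))/(1+1/80) = 564/625 ≈ 0.902400
step 7 [7y] zero: DF = P = 8541/10000 ≈ 0.854100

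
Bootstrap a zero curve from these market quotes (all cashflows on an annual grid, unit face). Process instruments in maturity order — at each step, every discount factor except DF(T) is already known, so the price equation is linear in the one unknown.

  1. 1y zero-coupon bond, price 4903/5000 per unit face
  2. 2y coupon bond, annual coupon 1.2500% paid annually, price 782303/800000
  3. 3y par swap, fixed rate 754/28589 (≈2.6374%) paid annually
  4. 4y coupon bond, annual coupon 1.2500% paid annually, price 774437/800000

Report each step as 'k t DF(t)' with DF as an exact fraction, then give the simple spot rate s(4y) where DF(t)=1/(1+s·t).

step 1 [1y] zero: DF = P = 4903/5000 ≈ 0.980600
step 2 [2y] bond c/1=1/80: DF=(782303/800000 − 1/80·(0.980600))/(1+1/80) = 9537/10000 ≈ 0.953700
step 3 [3y] swap r/1=754/28589: DF=(1 − 754/28589·(0.980600+0.953700))/(1+754/28589) = 4623/5000 ≈ 0.924600
step 4 [4y] bond c/1=1/80: DF=(774437/800000 − 1/80·(0.980600+0.953700+0.924600))/(1+1/80) = 1151/1250 ≈ 0.920800

1 1 4903/5000
2 2 9537/10000
3 3 4623/5000
4 4 1151/1250
s(4y) = (1/(1151/1250) − 1)/(4) = 99/4604 ≈ 2.1503%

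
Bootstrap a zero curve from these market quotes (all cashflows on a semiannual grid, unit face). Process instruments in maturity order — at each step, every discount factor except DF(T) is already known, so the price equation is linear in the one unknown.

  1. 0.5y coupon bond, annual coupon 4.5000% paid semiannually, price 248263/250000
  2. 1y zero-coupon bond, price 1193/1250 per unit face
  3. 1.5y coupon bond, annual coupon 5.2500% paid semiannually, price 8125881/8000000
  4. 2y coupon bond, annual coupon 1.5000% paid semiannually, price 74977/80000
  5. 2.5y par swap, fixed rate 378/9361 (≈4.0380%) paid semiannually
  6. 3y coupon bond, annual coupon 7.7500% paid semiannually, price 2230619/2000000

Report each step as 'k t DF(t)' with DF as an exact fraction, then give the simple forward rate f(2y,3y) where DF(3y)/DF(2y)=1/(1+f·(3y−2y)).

1 1/2 607/625
2 1 1193/1250
3 3/2 1881/2000
4 2 9089/10000
5 5/2 1811/2000
6 3 8991/10000
f(2y,3y) = ((9089/10000)/(8991/10000) − 1)/(1) = 98/8991 ≈ 1.0900%

step 1 [0.5y] bond c/2=9/400: DF=(248263/250000 − 9/400·(0))/(1+9/400) = 607/625 ≈ 0.971200
step 2 [1y] zero: DF = P = 1193/1250 ≈ 0.954400
step 3 [1.5y] bond c/2=21/800: DF=(8125881/8000000 − 21/800·(0.971200+0.954400))/(1+21/800) = 1881/2000 ≈ 0.940500
step 4 [2y] bond c/2=3/400: DF=(74977/80000 − 3/400·(0.971200+0.954400+0.940500))/(1+3/400) = 9089/10000 ≈ 0.908900
step 5 [2.5y] swap r/2=189/9361: DF=(1 − 189/9361·(0.971200+0.954400+0.940500+0.908900))/(1+189/9361) = 1811/2000 ≈ 0.905500
step 6 [3y] bond c/2=31/800: DF=(2230619/2000000 − 31/800·(0.971200+0.954400+0.940500+0.908900+0.905500))/(1+31/800) = 8991/10000 ≈ 0.899100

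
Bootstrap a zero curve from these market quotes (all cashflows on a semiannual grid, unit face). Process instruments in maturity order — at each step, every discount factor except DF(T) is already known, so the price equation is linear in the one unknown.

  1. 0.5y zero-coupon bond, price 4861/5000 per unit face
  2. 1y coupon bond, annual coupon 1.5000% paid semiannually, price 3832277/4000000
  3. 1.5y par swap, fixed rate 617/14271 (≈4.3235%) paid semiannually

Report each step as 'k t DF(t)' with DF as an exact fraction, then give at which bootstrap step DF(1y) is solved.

step 1 [0.5y] zero: DF = P = 4861/5000 ≈ 0.972200
step 2 [1y] bond c/2=3/400: DF=(3832277/4000000 − 3/400·(0.972200))/(1+3/400) = 9437/10000 ≈ 0.943700
step 3 [1.5y] swap r/2=617/28542: DF=(1 − 617/28542·(0.972200+0.943700))/(1+617/28542) = 9383/10000 ≈ 0.938300

1 1/2 4861/5000
2 1 9437/10000
3 3/2 9383/10000
DF(1y) is solved at step 2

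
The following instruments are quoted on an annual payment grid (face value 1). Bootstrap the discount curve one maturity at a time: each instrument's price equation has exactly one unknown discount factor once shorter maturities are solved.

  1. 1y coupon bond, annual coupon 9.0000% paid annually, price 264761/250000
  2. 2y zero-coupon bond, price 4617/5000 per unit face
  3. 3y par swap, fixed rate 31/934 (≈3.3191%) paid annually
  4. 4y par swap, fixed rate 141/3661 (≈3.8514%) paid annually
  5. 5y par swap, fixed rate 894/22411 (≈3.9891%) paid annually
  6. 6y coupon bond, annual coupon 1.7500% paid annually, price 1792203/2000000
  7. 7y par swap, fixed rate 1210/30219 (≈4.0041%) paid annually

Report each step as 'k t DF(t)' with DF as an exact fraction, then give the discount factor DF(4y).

1 1 2429/2500
2 2 4617/5000
3 3 907/1000
4 4 859/1000
5 5 2053/2500
6 6 2009/2500
7 7 379/500
DF(4y) = 859/1000 ≈ 0.859000

step 1 [1y] bond c/1=9/100: DF=(264761/250000 − 9/100·(0))/(1+9/100) = 2429/2500 ≈ 0.971600
step 2 [2y] zero: DF = P = 4617/5000 ≈ 0.923400
step 3 [3y] swap r/1=31/934: DF=(1 − 31/934·(0.971600+0.923400))/(1+31/934) = 907/1000 ≈ 0.907000
step 4 [4y] swap r/1=141/3661: DF=(1 − 141/3661·(0.971600+0.923400+0.907000))/(1+141/3661) = 859/1000 ≈ 0.859000
step 5 [5y] swap r/1=894/22411: DF=(1 − 894/22411·(0.971600+0.923400+0.907000+0.859000))/(1+894/22411) = 2053/2500 ≈ 0.821200
step 6 [6y] bond c/1=7/400: DF=(1792203/2000000 − 7/400·(0.971600+0.923400+0.907000+0.859000+0.821200))/(1+7/400) = 2009/2500 ≈ 0.803600
step 7 [7y] swap r/1=1210/30219: DF=(1 − 1210/30219·(0.971600+0.923400+0.907000+0.859000+0.821200+0.803600))/(1+1210/30219) = 379/500 ≈ 0.758000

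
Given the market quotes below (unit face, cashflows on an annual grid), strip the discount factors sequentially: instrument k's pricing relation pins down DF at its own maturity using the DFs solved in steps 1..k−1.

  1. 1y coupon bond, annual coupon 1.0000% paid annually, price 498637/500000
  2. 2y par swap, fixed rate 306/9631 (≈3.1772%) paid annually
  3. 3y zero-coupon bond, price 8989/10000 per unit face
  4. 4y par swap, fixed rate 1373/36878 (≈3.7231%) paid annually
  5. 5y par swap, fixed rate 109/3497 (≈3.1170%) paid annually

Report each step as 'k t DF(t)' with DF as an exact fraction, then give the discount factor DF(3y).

step 1 [1y] bond c/1=1/100: DF=(498637/500000 − 1/100·(0))/(1+1/100) = 4937/5000 ≈ 0.987400
step 2 [2y] swap r/1=306/9631: DF=(1 − 306/9631·(0.987400))/(1+306/9631) = 2347/2500 ≈ 0.938800
step 3 [3y] zero: DF = P = 8989/10000 ≈ 0.898900
step 4 [4y] swap r/1=1373/36878: DF=(1 − 1373/36878·(0.987400+0.938800+0.898900))/(1+1373/36878) = 8627/10000 ≈ 0.862700
step 5 [5y] swap r/1=109/3497: DF=(1 − 109/3497·(0.987400+0.938800+0.898900+0.862700))/(1+109/3497) = 8583/10000 ≈ 0.858300

1 1 4937/5000
2 2 2347/2500
3 3 8989/10000
4 4 8627/10000
5 5 8583/10000
DF(3y) = 8989/10000 ≈ 0.898900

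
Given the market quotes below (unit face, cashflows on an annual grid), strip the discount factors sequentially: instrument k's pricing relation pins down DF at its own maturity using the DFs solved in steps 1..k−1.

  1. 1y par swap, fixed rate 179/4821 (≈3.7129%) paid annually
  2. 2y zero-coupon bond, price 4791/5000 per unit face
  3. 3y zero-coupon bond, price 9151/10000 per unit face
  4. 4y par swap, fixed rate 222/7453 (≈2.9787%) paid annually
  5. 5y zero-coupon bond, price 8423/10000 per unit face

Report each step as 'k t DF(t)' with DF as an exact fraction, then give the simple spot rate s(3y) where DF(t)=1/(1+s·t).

step 1 [1y] swap r/1=179/4821: DF=(1 − 179/4821·(0))/(1+179/4821) = 4821/5000 ≈ 0.964200
step 2 [2y] zero: DF = P = 4791/5000 ≈ 0.958200
step 3 [3y] zero: DF = P = 9151/10000 ≈ 0.915100
step 4 [4y] swap r/1=222/7453: DF=(1 − 222/7453·(0.964200+0.958200+0.915100))/(1+222/7453) = 889/1000 ≈ 0.889000
step 5 [5y] zero: DF = P = 8423/10000 ≈ 0.842300

1 1 4821/5000
2 2 4791/5000
3 3 9151/10000
4 4 889/1000
5 5 8423/10000
s(3y) = (1/(9151/10000) − 1)/(3) = 283/9151 ≈ 3.0926%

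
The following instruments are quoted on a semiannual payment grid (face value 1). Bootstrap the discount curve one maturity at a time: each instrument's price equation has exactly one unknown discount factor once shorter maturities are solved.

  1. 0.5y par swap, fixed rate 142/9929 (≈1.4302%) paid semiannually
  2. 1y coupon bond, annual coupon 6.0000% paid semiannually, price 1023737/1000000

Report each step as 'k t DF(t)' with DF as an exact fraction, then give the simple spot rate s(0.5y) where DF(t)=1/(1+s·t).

step 1 [0.5y] swap r/2=71/9929: DF=(1 − 71/9929·(0))/(1+71/9929) = 9929/10000 ≈ 0.992900
step 2 [1y] bond c/2=3/100: DF=(1023737/1000000 − 3/100·(0.992900))/(1+3/100) = 193/200 ≈ 0.965000

1 1/2 9929/10000
2 1 193/200
s(0.5y) = (1/(9929/10000) − 1)/(1/2) = 142/9929 ≈ 1.4302%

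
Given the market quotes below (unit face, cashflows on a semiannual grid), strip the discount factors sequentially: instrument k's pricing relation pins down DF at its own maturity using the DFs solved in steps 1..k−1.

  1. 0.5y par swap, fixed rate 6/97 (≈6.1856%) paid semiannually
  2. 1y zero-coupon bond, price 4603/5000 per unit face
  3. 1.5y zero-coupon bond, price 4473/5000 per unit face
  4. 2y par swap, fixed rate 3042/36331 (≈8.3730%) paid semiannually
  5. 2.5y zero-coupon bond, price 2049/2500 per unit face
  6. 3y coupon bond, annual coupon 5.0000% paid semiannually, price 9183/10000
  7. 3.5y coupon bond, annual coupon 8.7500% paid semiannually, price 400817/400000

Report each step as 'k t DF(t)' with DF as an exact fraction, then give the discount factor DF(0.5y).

1 1/2 97/100
2 1 4603/5000
3 3/2 4473/5000
4 2 8479/10000
5 5/2 2049/2500
6 3 7873/10000
7 7/2 1851/2500
DF(0.5y) = 97/100 ≈ 0.970000

step 1 [0.5y] swap r/2=3/97: DF=(1 − 3/97·(0))/(1+3/97) = 97/100 ≈ 0.970000
step 2 [1y] zero: DF = P = 4603/5000 ≈ 0.920600
step 3 [1.5y] zero: DF = P = 4473/5000 ≈ 0.894600
step 4 [2y] swap r/2=1521/36331: DF=(1 − 1521/36331·(0.970000+0.920600+0.894600))/(1+1521/36331) = 8479/10000 ≈ 0.847900
step 5 [2.5y] zero: DF = P = 2049/2500 ≈ 0.819600
step 6 [3y] bond c/2=1/40: DF=(9183/10000 − 1/40·(0.970000+0.920600+0.894600+0.847900+0.819600))/(1+1/40) = 7873/10000 ≈ 0.787300
step 7 [3.5y] bond c/2=7/160: DF=(400817/400000 − 7/160·(0.970000+0.920600+0.894600+0.847900+0.819600+0.787300))/(1+7/160) = 1851/2500 ≈ 0.740400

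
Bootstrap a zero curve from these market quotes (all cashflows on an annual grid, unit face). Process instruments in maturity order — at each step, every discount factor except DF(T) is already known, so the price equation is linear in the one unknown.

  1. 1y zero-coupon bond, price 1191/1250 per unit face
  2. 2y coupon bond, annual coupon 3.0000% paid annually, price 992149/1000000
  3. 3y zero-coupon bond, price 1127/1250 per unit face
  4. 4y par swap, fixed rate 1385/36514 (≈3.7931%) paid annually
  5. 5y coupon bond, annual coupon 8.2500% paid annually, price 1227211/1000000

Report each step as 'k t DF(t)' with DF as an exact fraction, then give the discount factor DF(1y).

step 1 [1y] zero: DF = P = 1191/1250 ≈ 0.952800
step 2 [2y] bond c/1=3/100: DF=(992149/1000000 − 3/100·(0.952800))/(1+3/100) = 1871/2000 ≈ 0.935500
step 3 [3y] zero: DF = P = 1127/1250 ≈ 0.901600
step 4 [4y] swap r/1=1385/36514: DF=(1 − 1385/36514·(0.952800+0.935500+0.901600))/(1+1385/36514) = 1723/2000 ≈ 0.861500
step 5 [5y] bond c/1=33/400: DF=(1227211/1000000 − 33/400·(0.952800+0.935500+0.901600+0.861500))/(1+33/400) = 4277/5000 ≈ 0.855400

1 1 1191/1250
2 2 1871/2000
3 3 1127/1250
4 4 1723/2000
5 5 4277/5000
DF(1y) = 1191/1250 ≈ 0.952800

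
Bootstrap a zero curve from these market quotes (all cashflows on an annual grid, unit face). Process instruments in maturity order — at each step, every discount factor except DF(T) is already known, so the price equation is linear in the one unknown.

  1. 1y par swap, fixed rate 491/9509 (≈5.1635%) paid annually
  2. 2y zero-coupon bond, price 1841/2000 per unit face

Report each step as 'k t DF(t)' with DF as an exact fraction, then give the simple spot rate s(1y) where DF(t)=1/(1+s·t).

1 1 9509/10000
2 2 1841/2000
s(1y) = (1/(9509/10000) − 1)/(1) = 491/9509 ≈ 5.1635%

step 1 [1y] swap r/1=491/9509: DF=(1 − 491/9509·(0))/(1+491/9509) = 9509/10000 ≈ 0.950900
step 2 [2y] zero: DF = P = 1841/2000 ≈ 0.920500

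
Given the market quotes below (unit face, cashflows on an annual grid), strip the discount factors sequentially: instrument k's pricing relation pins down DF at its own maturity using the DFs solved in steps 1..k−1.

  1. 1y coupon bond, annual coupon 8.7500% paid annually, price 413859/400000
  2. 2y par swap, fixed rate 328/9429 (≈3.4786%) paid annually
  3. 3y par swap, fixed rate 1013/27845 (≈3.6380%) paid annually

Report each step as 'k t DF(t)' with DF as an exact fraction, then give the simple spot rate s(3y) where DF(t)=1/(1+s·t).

step 1 [1y] bond c/1=7/80: DF=(413859/400000 − 7/80·(0))/(1+7/80) = 4757/5000 ≈ 0.951400
step 2 [2y] swap r/1=328/9429: DF=(1 − 328/9429·(0.951400))/(1+328/9429) = 584/625 ≈ 0.934400
step 3 [3y] swap r/1=1013/27845: DF=(1 − 1013/27845·(0.951400+0.934400))/(1+1013/27845) = 8987/10000 ≈ 0.898700

1 1 4757/5000
2 2 584/625
3 3 8987/10000
s(3y) = (1/(8987/10000) − 1)/(3) = 1013/26961 ≈ 3.7573%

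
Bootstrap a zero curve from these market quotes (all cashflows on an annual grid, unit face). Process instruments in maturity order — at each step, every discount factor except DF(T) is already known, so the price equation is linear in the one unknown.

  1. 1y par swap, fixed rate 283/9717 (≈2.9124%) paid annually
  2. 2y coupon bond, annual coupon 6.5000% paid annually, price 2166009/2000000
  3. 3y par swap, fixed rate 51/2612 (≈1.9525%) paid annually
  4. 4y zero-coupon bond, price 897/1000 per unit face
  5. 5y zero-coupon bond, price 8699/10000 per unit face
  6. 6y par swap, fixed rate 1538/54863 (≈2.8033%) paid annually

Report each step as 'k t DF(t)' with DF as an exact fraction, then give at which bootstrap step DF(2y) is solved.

1 1 9717/10000
2 2 1197/1250
3 3 9439/10000
4 4 897/1000
5 5 8699/10000
6 6 4231/5000
DF(2y) is solved at step 2

step 1 [1y] swap r/1=283/9717: DF=(1 − 283/9717·(0))/(1+283/9717) = 9717/10000 ≈ 0.971700
step 2 [2y] bond c/1=13/200: DF=(2166009/2000000 − 13/200·(0.971700))/(1+13/200) = 1197/1250 ≈ 0.957600
step 3 [3y] swap r/1=51/2612: DF=(1 − 51/2612·(0.971700+0.957600))/(1+51/2612) = 9439/10000 ≈ 0.943900
step 4 [4y] zero: DF = P = 897/1000 ≈ 0.897000
step 5 [5y] zero: DF = P = 8699/10000 ≈ 0.869900
step 6 [6y] swap r/1=1538/54863: DF=(1 − 1538/54863·(0.971700+0.957600+0.943900+0.897000+0.869900))/(1+1538/54863) = 4231/5000 ≈ 0.846200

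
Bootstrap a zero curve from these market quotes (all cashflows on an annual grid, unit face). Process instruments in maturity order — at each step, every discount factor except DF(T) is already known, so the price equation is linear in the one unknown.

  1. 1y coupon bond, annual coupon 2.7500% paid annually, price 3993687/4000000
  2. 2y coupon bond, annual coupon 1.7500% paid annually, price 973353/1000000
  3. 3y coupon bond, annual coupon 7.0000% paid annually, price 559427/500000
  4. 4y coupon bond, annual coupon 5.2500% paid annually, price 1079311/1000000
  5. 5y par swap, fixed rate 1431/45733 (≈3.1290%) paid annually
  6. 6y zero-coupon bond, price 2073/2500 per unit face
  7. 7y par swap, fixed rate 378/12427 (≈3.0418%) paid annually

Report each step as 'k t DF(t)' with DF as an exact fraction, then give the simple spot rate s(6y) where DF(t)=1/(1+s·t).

step 1 [1y] bond c/1=11/400: DF=(3993687/4000000 − 11/400·(0))/(1+11/400) = 9717/10000 ≈ 0.971700
step 2 [2y] bond c/1=7/400: DF=(973353/1000000 − 7/400·(0.971700))/(1+7/400) = 9399/10000 ≈ 0.939900
step 3 [3y] bond c/1=7/100: DF=(559427/500000 − 7/100·(0.971700+0.939900))/(1+7/100) = 4603/5000 ≈ 0.920600
step 4 [4y] bond c/1=21/400: DF=(1079311/1000000 − 21/400·(0.971700+0.939900+0.920600))/(1+21/400) = 4421/5000 ≈ 0.884200
step 5 [5y] swap r/1=1431/45733: DF=(1 − 1431/45733·(0.971700+0.939900+0.920600+0.884200))/(1+1431/45733) = 8569/10000 ≈ 0.856900
step 6 [6y] zero: DF = P = 2073/2500 ≈ 0.829200
step 7 [7y] swap r/1=378/12427: DF=(1 − 378/12427·(0.971700+0.939900+0.920600+0.884200+0.856900+0.829200))/(1+378/12427) = 811/1000 ≈ 0.811000

1 1 9717/10000
2 2 9399/10000
3 3 4603/5000
4 4 4421/5000
5 5 8569/10000
6 6 2073/2500
7 7 811/1000
s(6y) = (1/(2073/2500) − 1)/(6) = 427/12438 ≈ 3.4330%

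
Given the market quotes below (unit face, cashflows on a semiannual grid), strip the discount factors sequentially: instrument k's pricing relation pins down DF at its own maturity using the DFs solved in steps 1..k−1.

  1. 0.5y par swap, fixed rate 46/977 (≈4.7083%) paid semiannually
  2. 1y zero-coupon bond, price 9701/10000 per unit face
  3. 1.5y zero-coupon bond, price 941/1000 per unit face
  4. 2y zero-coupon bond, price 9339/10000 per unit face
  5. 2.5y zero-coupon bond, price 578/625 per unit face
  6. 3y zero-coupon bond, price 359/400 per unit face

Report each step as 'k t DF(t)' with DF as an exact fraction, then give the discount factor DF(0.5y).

1 1/2 977/1000
2 1 9701/10000
3 3/2 941/1000
4 2 9339/10000
5 5/2 578/625
6 3 359/400
DF(0.5y) = 977/1000 ≈ 0.977000

step 1 [0.5y] swap r/2=23/977: DF=(1 − 23/977·(0))/(1+23/977) = 977/1000 ≈ 0.977000
step 2 [1y] zero: DF = P = 9701/10000 ≈ 0.970100
step 3 [1.5y] zero: DF = P = 941/1000 ≈ 0.941000
step 4 [2y] zero: DF = P = 9339/10000 ≈ 0.933900
step 5 [2.5y] zero: DF = P = 578/625 ≈ 0.924800
step 6 [3y] zero: DF = P = 359/400 ≈ 0.897500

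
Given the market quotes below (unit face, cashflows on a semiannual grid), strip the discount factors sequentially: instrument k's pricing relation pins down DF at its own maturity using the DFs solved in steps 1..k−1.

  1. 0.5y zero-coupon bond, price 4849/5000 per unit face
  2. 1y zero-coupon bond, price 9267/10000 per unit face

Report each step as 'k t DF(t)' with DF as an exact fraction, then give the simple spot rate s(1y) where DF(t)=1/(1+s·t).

1 1/2 4849/5000
2 1 9267/10000
s(1y) = (1/(9267/10000) − 1)/(1) = 733/9267 ≈ 7.9098%

step 1 [0.5y] zero: DF = P = 4849/5000 ≈ 0.969800
step 2 [1y] zero: DF = P = 9267/10000 ≈ 0.926700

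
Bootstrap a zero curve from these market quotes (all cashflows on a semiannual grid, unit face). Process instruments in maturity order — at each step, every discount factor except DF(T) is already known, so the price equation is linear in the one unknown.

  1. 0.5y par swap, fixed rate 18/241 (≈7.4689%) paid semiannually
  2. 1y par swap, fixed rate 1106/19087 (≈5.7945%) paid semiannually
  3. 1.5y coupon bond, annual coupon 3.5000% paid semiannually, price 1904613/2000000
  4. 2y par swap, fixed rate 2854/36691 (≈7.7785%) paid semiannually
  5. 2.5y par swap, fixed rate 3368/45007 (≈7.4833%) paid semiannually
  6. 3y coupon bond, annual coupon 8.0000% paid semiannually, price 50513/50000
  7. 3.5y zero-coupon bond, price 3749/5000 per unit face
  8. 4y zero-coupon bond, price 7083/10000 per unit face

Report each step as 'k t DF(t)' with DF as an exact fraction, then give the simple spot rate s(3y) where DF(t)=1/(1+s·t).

step 1 [0.5y] swap r/2=9/241: DF=(1 − 9/241·(0))/(1+9/241) = 241/250 ≈ 0.964000
step 2 [1y] swap r/2=553/19087: DF=(1 − 553/19087·(0.964000))/(1+553/19087) = 9447/10000 ≈ 0.944700
step 3 [1.5y] bond c/2=7/400: DF=(1904613/2000000 − 7/400·(0.964000+0.944700))/(1+7/400) = 9031/10000 ≈ 0.903100
step 4 [2y] swap r/2=1427/36691: DF=(1 − 1427/36691·(0.964000+0.944700+0.903100))/(1+1427/36691) = 8573/10000 ≈ 0.857300
step 5 [2.5y] swap r/2=1684/45007: DF=(1 − 1684/45007·(0.964000+0.944700+0.903100+0.857300))/(1+1684/45007) = 2079/2500 ≈ 0.831600
step 6 [3y] bond c/2=1/25: DF=(50513/50000 − 1/25·(0.964000+0.944700+0.903100+0.857300+0.831600))/(1+1/25) = 7983/10000 ≈ 0.798300
step 7 [3.5y] zero: DF = P = 3749/5000 ≈ 0.749800
step 8 [4y] zero: DF = P = 7083/10000 ≈ 0.708300

1 1/2 241/250
2 1 9447/10000
3 3/2 9031/10000
4 2 8573/10000
5 5/2 2079/2500
6 3 7983/10000
7 7/2 3749/5000
8 4 7083/10000
s(3y) = (1/(7983/10000) − 1)/(3) = 2017/23949 ≈ 8.4221%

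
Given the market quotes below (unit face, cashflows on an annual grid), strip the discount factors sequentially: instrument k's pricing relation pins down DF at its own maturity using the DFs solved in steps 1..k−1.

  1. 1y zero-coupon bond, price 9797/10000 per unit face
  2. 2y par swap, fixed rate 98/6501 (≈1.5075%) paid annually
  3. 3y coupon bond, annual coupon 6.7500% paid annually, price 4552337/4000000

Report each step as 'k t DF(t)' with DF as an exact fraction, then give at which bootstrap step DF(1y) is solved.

1 1 9797/10000
2 2 4853/5000
3 3 2357/2500
DF(1y) is solved at step 1

step 1 [1y] zero: DF = P = 9797/10000 ≈ 0.979700
step 2 [2y] swap r/1=98/6501: DF=(1 − 98/6501·(0.979700))/(1+98/6501) = 4853/5000 ≈ 0.970600
step 3 [3y] bond c/1=27/400: DF=(4552337/4000000 − 27/400·(0.979700+0.970600))/(1+27/400) = 2357/2500 ≈ 0.942800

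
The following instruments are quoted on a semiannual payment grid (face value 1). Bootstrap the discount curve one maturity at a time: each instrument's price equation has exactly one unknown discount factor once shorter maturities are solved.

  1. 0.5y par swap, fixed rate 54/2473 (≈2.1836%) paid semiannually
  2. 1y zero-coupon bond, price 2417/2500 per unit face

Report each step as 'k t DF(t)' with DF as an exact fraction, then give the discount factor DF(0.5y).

1 1/2 2473/2500
2 1 2417/2500
DF(0.5y) = 2473/2500 ≈ 0.989200

step 1 [0.5y] swap r/2=27/2473: DF=(1 − 27/2473·(0))/(1+27/2473) = 2473/2500 ≈ 0.989200
step 2 [1y] zero: DF = P = 2417/2500 ≈ 0.966800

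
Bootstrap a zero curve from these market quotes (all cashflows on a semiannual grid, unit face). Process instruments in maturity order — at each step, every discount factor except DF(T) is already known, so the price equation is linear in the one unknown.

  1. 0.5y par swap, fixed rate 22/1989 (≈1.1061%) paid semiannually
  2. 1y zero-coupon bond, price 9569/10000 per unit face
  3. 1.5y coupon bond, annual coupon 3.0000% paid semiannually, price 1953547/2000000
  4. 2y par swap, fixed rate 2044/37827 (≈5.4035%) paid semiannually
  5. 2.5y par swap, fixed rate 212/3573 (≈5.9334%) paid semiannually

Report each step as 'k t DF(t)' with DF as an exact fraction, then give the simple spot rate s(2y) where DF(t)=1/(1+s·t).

step 1 [0.5y] swap r/2=11/1989: DF=(1 − 11/1989·(0))/(1+11/1989) = 1989/2000 ≈ 0.994500
step 2 [1y] zero: DF = P = 9569/10000 ≈ 0.956900
step 3 [1.5y] bond c/2=3/200: DF=(1953547/2000000 − 3/200·(0.994500+0.956900))/(1+3/200) = 1867/2000 ≈ 0.933500
step 4 [2y] swap r/2=1022/37827: DF=(1 − 1022/37827·(0.994500+0.956900+0.933500))/(1+1022/37827) = 4489/5000 ≈ 0.897800
step 5 [2.5y] swap r/2=106/3573: DF=(1 − 106/3573·(0.994500+0.956900+0.933500+0.897800))/(1+106/3573) = 4311/5000 ≈ 0.862200

1 1/2 1989/2000
2 1 9569/10000
3 3/2 1867/2000
4 2 4489/5000
5 5/2 4311/5000
s(2y) = (1/(4489/5000) − 1)/(2) = 511/8978 ≈ 5.6917%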